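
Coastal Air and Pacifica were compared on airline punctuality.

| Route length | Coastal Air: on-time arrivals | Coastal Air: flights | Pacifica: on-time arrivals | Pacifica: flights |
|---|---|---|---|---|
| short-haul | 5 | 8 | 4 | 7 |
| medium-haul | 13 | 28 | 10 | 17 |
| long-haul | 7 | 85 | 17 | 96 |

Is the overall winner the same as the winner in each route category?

Short-haul: Coastal Air 5/8 = 62.5%, Pacifica 4/7 = 57.1% → Coastal Air
Medium-haul: Coastal Air 13/28 = 46.4%, Pacifica 10/17 = 58.8% → Pacifica
Long-haul: Coastal Air 7/85 = 8.2%, Pacifica 17/96 = 17.7% → Pacifica
Overall: Coastal Air 25/121 = 20.7%, Pacifica 31/120 = 25.8% → Pacifica
Neither sweeps: Coastal Air wins 1 of 3 groups, Pacifica wins 2. Pacifica wins overall but not every group — no Simpson reversal.

No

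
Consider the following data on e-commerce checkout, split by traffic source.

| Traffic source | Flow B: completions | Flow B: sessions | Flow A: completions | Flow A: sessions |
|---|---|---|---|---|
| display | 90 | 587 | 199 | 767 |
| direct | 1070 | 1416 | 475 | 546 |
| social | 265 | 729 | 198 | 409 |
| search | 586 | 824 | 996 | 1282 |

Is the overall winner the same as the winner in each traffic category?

Yes

Display: Flow B 90/587 = 15.3%, Flow A 199/767 = 25.9% → Flow A
Direct: Flow B 1070/1416 = 75.6%, Flow A 475/546 = 87.0% → Flow A
Social: Flow B 265/729 = 36.4%, Flow A 198/409 = 48.4% → Flow A
Search: Flow B 586/824 = 71.1%, Flow A 996/1282 = 77.7% → Flow A
Overall: Flow B 2011/3556 = 56.6%, Flow A 1868/3004 = 62.2% → Flow A
Flow A wins overall and in every traffic group — no reversal.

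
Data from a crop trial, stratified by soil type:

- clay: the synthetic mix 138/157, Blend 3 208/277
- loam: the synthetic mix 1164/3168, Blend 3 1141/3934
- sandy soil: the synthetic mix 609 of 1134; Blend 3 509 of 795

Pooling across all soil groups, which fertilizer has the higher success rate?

Clay: the synthetic mix 138/157 = 87.9%, Blend 3 208/277 = 75.1% → the synthetic mix
Loam: the synthetic mix 1164/3168 = 36.7%, Blend 3 1141/3934 = 29.0% → the synthetic mix
Sandy soil: the synthetic mix 609/1134 = 53.7%, Blend 3 509/795 = 64.0% → Blend 3
Overall: the synthetic mix 1911/4459 = 42.9%, Blend 3 1858/5006 = 37.1% → the synthetic mix
(Neither sweeps every soil group, but the synthetic mix has the higher pooled rate.)

the synthetic mix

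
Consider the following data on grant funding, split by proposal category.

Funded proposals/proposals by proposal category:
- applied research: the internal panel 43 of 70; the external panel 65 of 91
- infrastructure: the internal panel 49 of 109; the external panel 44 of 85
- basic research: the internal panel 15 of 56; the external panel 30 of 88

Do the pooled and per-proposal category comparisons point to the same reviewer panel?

Yes

Applied research: the internal panel 43/70 = 61.4%, the external panel 65/91 = 71.4% → the external panel
Infrastructure: the internal panel 49/109 = 45.0%, the external panel 44/85 = 51.8% → the external panel
Basic research: the internal panel 15/56 = 26.8%, the external panel 30/88 = 34.1% → the external panel
Overall: the internal panel 107/235 = 45.5%, the external panel 139/264 = 52.7% → the external panel
The external panel wins overall and in every proposal group — no reversal.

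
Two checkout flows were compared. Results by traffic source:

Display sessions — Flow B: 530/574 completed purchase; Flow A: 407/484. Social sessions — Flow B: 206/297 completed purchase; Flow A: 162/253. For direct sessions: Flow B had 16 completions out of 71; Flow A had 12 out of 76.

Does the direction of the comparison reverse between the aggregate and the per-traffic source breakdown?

No

Display: Flow B 530/574 = 92.3%, Flow A 407/484 = 84.1% → Flow B
Social: Flow B 206/297 = 69.4%, Flow A 162/253 = 64.0% → Flow B
Direct: Flow B 16/71 = 22.5%, Flow A 12/76 = 15.8% → Flow B
Overall: Flow B 752/942 = 79.8%, Flow A 581/813 = 71.5% → Flow B
Flow B wins overall and in every traffic group — no reversal.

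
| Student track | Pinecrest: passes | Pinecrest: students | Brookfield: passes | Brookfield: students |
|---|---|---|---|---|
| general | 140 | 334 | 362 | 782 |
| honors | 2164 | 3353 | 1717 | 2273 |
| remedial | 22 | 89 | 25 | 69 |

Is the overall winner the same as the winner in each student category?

General: Pinecrest 140/334 = 41.9%, Brookfield 362/782 = 46.3% → Brookfield
Honors: Pinecrest 2164/3353 = 64.5%, Brookfield 1717/2273 = 75.5% → Brookfield
Remedial: Pinecrest 22/89 = 24.7%, Brookfield 25/69 = 36.2% → Brookfield
Overall: Pinecrest 2326/3776 = 61.6%, Brookfield 2104/3124 = 67.3% → Brookfield
Brookfield wins overall and in every student group — no reversal.

Yes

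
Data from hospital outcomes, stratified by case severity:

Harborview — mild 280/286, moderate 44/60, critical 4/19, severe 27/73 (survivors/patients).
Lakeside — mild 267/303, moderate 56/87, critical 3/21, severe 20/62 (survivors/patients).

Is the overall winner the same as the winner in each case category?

Yes

Mild: Harborview 280/286 = 97.9%, Lakeside 267/303 = 88.1% → Harborview
Moderate: Harborview 44/60 = 73.3%, Lakeside 56/87 = 64.4% → Harborview
Critical: Harborview 4/19 = 21.1%, Lakeside 3/21 = 14.3% → Harborview
Severe: Harborview 27/73 = 37.0%, Lakeside 20/62 = 32.3% → Harborview
Overall: Harborview 355/438 = 81.1%, Lakeside 346/473 = 73.2% → Harborview
Harborview wins overall and in every case group — no reversal.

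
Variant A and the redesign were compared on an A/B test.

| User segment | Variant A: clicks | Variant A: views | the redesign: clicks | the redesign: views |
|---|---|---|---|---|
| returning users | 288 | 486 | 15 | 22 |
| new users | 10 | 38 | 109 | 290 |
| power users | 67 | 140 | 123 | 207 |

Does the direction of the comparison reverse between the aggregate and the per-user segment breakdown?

Returning users: Variant A 288/486 = 59.3%, the redesign 15/22 = 68.2% → the redesign
New users: Variant A 10/38 = 26.3%, the redesign 109/290 = 37.6% → the redesign
Power users: Variant A 67/140 = 47.9%, the redesign 123/207 = 59.4% → the redesign
Overall: Variant A 365/664 = 55.0%, the redesign 247/519 = 47.6% → Variant A
The redesign wins each user group but Variant A wins overall — the comparison reverses. The redesign's views skew toward new users, which has a lower base rate.

Yes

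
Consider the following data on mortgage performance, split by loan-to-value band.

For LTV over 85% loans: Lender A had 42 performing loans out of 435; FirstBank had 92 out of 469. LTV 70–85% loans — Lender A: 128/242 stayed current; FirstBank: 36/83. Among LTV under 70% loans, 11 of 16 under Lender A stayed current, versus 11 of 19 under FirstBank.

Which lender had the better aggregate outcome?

Lender A

LTV over 85%: Lender A 42/435 = 9.7%, FirstBank 92/469 = 19.6% → FirstBank
LTV 70–85%: Lender A 128/242 = 52.9%, FirstBank 36/83 = 43.4% → Lender A
LTV under 70%: Lender A 11/16 = 68.8%, FirstBank 11/19 = 57.9% → Lender A
Overall: Lender A 181/693 = 26.1%, FirstBank 139/571 = 24.3% → Lender A
(Neither sweeps every loan-to-value group, but Lender A has the higher pooled rate.)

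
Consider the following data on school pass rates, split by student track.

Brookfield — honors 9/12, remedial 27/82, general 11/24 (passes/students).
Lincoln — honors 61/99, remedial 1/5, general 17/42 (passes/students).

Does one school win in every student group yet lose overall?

Honors: Brookfield 9/12 = 75.0%, Lincoln 61/99 = 61.6% → Brookfield
Remedial: Brookfield 27/82 = 32.9%, Lincoln 1/5 = 20.0% → Brookfield
General: Brookfield 11/24 = 45.8%, Lincoln 17/42 = 40.5% → Brookfield
Overall: Brookfield 47/118 = 39.8%, Lincoln 79/146 = 54.1% → Lincoln
Brookfield wins each student group but Lincoln wins overall — the comparison reverses. Brookfield's students skew toward remedial, which has a lower base rate.

Yes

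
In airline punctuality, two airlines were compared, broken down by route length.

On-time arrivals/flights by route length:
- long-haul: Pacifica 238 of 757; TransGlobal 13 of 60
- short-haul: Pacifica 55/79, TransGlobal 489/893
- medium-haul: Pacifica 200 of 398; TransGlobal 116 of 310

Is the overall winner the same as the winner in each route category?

Long-haul: Pacifica 238/757 = 31.4%, TransGlobal 13/60 = 21.7% → Pacifica
Short-haul: Pacifica 55/79 = 69.6%, TransGlobal 489/893 = 54.8% → Pacifica
Medium-haul: Pacifica 200/398 = 50.3%, TransGlobal 116/310 = 37.4% → Pacifica
Overall: Pacifica 493/1234 = 40.0%, TransGlobal 618/1263 = 48.9% → TransGlobal
Pacifica wins each route group but TransGlobal wins overall — the comparison reverses. Pacifica's flights skew toward long-haul, which has a lower base rate.

No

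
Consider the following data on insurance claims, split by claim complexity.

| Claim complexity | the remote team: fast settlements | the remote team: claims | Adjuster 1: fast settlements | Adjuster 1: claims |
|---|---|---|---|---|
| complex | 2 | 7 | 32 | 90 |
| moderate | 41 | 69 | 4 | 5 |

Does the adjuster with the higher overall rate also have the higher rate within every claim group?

No

Complex: the remote team 2/7 = 28.6%, Adjuster 1 32/90 = 35.6% → Adjuster 1
Moderate: the remote team 41/69 = 59.4%, Adjuster 1 4/5 = 80.0% → Adjuster 1
Overall: the remote team 43/76 = 56.6%, Adjuster 1 36/95 = 37.9% → the remote team
Adjuster 1 wins each claim group but the remote team wins overall — the comparison reverses. Adjuster 1's claims skew toward complex, which has a lower base rate.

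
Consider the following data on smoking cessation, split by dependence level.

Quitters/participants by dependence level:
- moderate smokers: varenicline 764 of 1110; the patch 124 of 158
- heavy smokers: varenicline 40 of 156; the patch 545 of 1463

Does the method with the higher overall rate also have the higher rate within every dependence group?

No

Moderate smokers: varenicline 764/1110 = 68.8%, the patch 124/158 = 78.5% → the patch
Heavy smokers: varenicline 40/156 = 25.6%, the patch 545/1463 = 37.3% → the patch
Overall: varenicline 804/1266 = 63.5%, the patch 669/1621 = 41.3% → varenicline
The patch wins each dependence group but varenicline wins overall — the comparison reverses. The patch's participants skew toward heavy smokers, which has a lower base rate.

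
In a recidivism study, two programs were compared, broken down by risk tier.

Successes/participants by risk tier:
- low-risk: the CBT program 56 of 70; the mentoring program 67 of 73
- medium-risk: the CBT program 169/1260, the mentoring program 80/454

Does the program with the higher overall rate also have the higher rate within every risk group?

Yes

Low-risk: the CBT program 56/70 = 80.0%, the mentoring program 67/73 = 91.8% → the mentoring program
Medium-risk: the CBT program 169/1260 = 13.4%, the mentoring program 80/454 = 17.6% → the mentoring program
Overall: the CBT program 225/1330 = 16.9%, the mentoring program 147/527 = 27.9% → the mentoring program
The mentoring program wins overall and in every risk group — no reversal.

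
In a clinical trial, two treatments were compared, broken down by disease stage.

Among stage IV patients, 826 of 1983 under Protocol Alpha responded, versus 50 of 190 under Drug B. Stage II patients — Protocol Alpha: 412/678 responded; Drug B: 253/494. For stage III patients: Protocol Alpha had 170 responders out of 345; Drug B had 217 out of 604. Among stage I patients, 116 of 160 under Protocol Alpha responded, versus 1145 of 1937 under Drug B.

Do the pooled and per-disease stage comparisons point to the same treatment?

No

Stage IV: Protocol Alpha 826/1983 = 41.7%, Drug B 50/190 = 26.3% → Protocol Alpha
Stage II: Protocol Alpha 412/678 = 60.8%, Drug B 253/494 = 51.2% → Protocol Alpha
Stage III: Protocol Alpha 170/345 = 49.3%, Drug B 217/604 = 35.9% → Protocol Alpha
Stage I: Protocol Alpha 116/160 = 72.5%, Drug B 1145/1937 = 59.1% → Protocol Alpha
Overall: Protocol Alpha 1524/3166 = 48.1%, Drug B 1665/3225 = 51.6% → Drug B
Protocol Alpha wins each disease group but Drug B wins overall — the comparison reverses. Protocol Alpha's patients skew toward stage IV, which has a lower base rate.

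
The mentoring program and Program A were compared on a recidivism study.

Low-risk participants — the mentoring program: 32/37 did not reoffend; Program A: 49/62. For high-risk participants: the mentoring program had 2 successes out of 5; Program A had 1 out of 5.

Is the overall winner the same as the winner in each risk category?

Yes

Low-risk: the mentoring program 32/37 = 86.5%, Program A 49/62 = 79.0% → the mentoring program
High-risk: the mentoring program 2/5 = 40.0%, Program A 1/5 = 20.0% → the mentoring program
Overall: the mentoring program 34/42 = 81.0%, Program A 50/67 = 74.6% → the mentoring program
The mentoring program wins overall and in every risk group — no reversal.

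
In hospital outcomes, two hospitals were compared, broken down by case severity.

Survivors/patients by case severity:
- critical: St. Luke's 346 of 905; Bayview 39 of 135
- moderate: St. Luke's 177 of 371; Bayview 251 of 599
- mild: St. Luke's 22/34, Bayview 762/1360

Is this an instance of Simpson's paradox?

Yes

Critical: St. Luke's 346/905 = 38.2%, Bayview 39/135 = 28.9% → St. Luke's
Moderate: St. Luke's 177/371 = 47.7%, Bayview 251/599 = 41.9% → St. Luke's
Mild: St. Luke's 22/34 = 64.7%, Bayview 762/1360 = 56.0% → St. Luke's
Overall: St. Luke's 545/1310 = 41.6%, Bayview 1052/2094 = 50.2% → Bayview
St. Luke's wins each case group but Bayview wins overall — the comparison reverses. St. Luke's's patients skew toward critical, which has a lower base rate.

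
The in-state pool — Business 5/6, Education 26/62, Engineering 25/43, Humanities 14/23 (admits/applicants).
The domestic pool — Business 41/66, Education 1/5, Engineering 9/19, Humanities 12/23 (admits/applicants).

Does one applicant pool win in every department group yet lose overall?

Business: the in-state pool 5/6 = 83.3%, the domestic pool 41/66 = 62.1% → the in-state pool
Education: the in-state pool 26/62 = 41.9%, the domestic pool 1/5 = 20.0% → the in-state pool
Engineering: the in-state pool 25/43 = 58.1%, the domestic pool 9/19 = 47.4% → the in-state pool
Humanities: the in-state pool 14/23 = 60.9%, the domestic pool 12/23 = 52.2% → the in-state pool
Overall: the in-state pool 70/134 = 52.2%, the domestic pool 63/113 = 55.8% → the domestic pool
The in-state pool wins each department group but the domestic pool wins overall — the comparison reverses. The in-state pool's applicants skew toward Education, which has a lower base rate.

Yes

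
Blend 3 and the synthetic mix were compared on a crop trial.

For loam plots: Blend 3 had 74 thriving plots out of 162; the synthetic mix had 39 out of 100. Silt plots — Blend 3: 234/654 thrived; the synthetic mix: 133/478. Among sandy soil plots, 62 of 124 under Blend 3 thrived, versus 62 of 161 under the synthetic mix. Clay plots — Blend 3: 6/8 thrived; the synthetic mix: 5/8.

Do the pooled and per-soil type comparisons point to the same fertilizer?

Yes

Loam: Blend 3 74/162 = 45.7%, the synthetic mix 39/100 = 39.0% → Blend 3
Silt: Blend 3 234/654 = 35.8%, the synthetic mix 133/478 = 27.8% → Blend 3
Sandy soil: Blend 3 62/124 = 50.0%, the synthetic mix 62/161 = 38.5% → Blend 3
Clay: Blend 3 6/8 = 75.0%, the synthetic mix 5/8 = 62.5% → Blend 3
Overall: Blend 3 376/948 = 39.7%, the synthetic mix 239/747 = 32.0% → Blend 3
Blend 3 wins overall and in every soil group — no reversal.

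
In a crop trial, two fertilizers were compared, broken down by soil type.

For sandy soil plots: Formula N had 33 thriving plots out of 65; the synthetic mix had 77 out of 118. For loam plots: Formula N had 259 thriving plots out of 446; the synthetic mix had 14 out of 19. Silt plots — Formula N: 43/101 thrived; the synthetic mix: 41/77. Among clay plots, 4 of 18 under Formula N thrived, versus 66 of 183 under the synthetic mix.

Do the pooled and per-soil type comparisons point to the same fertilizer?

Sandy soil: Formula N 33/65 = 50.8%, the synthetic mix 77/118 = 65.3% → the synthetic mix
Loam: Formula N 259/446 = 58.1%, the synthetic mix 14/19 = 73.7% → the synthetic mix
Silt: Formula N 43/101 = 42.6%, the synthetic mix 41/77 = 53.2% → the synthetic mix
Clay: Formula N 4/18 = 22.2%, the synthetic mix 66/183 = 36.1% → the synthetic mix
Overall: Formula N 339/630 = 53.8%, the synthetic mix 198/397 = 49.9% → Formula N
The synthetic mix wins each soil group but Formula N wins overall — the comparison reverses. The synthetic mix's plots skew toward clay, which has a lower base rate.

No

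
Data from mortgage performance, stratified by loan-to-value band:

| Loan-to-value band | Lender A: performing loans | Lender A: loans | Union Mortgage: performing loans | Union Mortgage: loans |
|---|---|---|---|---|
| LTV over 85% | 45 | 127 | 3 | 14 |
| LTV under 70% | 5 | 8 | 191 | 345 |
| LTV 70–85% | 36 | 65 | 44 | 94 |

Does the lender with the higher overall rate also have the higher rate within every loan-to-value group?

No

LTV over 85%: Lender A 45/127 = 35.4%, Union Mortgage 3/14 = 21.4% → Lender A
LTV under 70%: Lender A 5/8 = 62.5%, Union Mortgage 191/345 = 55.4% → Lender A
LTV 70–85%: Lender A 36/65 = 55.4%, Union Mortgage 44/94 = 46.8% → Lender A
Overall: Lender A 86/200 = 43.0%, Union Mortgage 238/453 = 52.5% → Union Mortgage
Lender A wins each loan-to-value group but Union Mortgage wins overall — the comparison reverses. Lender A's loans skew toward LTV over 85%, which has a lower base rate.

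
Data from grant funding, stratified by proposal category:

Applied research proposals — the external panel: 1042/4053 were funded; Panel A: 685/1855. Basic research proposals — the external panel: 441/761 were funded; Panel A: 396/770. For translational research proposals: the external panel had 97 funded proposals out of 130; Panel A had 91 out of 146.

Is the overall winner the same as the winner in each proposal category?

Applied research: the external panel 1042/4053 = 25.7%, Panel A 685/1855 = 36.9% → Panel A
Basic research: the external panel 441/761 = 58.0%, Panel A 396/770 = 51.4% → the external panel
Translational research: the external panel 97/130 = 74.6%, Panel A 91/146 = 62.3% → the external panel
Overall: the external panel 1580/4944 = 32.0%, Panel A 1172/2771 = 42.3% → Panel A
Neither sweeps: the external panel wins 2 of 3 groups, Panel A wins 1. Panel A wins overall but not every group — no Simpson reversal.

No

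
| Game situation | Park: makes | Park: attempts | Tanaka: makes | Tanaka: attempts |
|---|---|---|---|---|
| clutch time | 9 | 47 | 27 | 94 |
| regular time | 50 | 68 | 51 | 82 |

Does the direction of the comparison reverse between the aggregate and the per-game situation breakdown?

No

Clutch time: Park 9/47 = 19.1%, Tanaka 27/94 = 28.7% → Tanaka
Regular time: Park 50/68 = 73.5%, Tanaka 51/82 = 62.2% → Park
Overall: Park 59/115 = 51.3%, Tanaka 78/176 = 44.3% → Park
Neither sweeps: Park wins 1 of 2 groups, Tanaka wins 1. Park wins overall but not every group — no Simpson reversal.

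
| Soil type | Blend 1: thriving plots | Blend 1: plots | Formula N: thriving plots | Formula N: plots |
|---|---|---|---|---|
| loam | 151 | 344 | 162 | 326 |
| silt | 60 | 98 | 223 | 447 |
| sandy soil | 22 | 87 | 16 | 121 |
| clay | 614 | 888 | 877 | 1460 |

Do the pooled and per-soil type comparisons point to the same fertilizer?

Loam: Blend 1 151/344 = 43.9%, Formula N 162/326 = 49.7% → Formula N
Silt: Blend 1 60/98 = 61.2%, Formula N 223/447 = 49.9% → Blend 1
Sandy soil: Blend 1 22/87 = 25.3%, Formula N 16/121 = 13.2% → Blend 1
Clay: Blend 1 614/888 = 69.1%, Formula N 877/1460 = 60.1% → Blend 1
Overall: Blend 1 847/1417 = 59.8%, Formula N 1278/2354 = 54.3% → Blend 1
Neither sweeps: Blend 1 wins 3 of 4 groups, Formula N wins 1. Blend 1 wins overall but not every group — no Simpson reversal.

No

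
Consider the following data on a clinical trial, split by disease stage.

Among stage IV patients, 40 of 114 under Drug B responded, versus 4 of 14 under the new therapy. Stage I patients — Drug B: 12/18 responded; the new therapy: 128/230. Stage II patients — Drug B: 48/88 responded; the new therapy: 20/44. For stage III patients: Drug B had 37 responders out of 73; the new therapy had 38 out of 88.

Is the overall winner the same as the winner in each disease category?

Stage IV: Drug B 40/114 = 35.1%, the new therapy 4/14 = 28.6% → Drug B
Stage I: Drug B 12/18 = 66.7%, the new therapy 128/230 = 55.7% → Drug B
Stage II: Drug B 48/88 = 54.5%, the new therapy 20/44 = 45.5% → Drug B
Stage III: Drug B 37/73 = 50.7%, the new therapy 38/88 = 43.2% → Drug B
Overall: Drug B 137/293 = 46.8%, the new therapy 190/376 = 50.5% → the new therapy
Drug B wins each disease group but the new therapy wins overall — the comparison reverses. Drug B's patients skew toward stage IV, which has a lower base rate.

No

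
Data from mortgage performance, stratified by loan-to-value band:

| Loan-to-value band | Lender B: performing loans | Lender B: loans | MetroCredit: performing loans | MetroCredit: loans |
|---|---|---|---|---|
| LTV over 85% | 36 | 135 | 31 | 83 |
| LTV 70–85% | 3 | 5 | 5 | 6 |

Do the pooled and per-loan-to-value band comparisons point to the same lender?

Yes

LTV over 85%: Lender B 36/135 = 26.7%, MetroCredit 31/83 = 37.3% → MetroCredit
LTV 70–85%: Lender B 3/5 = 60.0%, MetroCredit 5/6 = 83.3% → MetroCredit
Overall: Lender B 39/140 = 27.9%, MetroCredit 36/89 = 40.4% → MetroCredit
MetroCredit wins overall and in every loan-to-value group — no reversal.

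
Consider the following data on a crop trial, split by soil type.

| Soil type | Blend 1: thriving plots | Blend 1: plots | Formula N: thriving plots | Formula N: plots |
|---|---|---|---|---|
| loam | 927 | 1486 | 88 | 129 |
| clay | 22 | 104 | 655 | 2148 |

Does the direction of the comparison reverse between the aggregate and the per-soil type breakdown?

Yes

Loam: Blend 1 927/1486 = 62.4%, Formula N 88/129 = 68.2% → Formula N
Clay: Blend 1 22/104 = 21.2%, Formula N 655/2148 = 30.5% → Formula N
Overall: Blend 1 949/1590 = 59.7%, Formula N 743/2277 = 32.6% → Blend 1
Formula N wins each soil group but Blend 1 wins overall — the comparison reverses. Formula N's plots skew toward clay, which has a lower base rate.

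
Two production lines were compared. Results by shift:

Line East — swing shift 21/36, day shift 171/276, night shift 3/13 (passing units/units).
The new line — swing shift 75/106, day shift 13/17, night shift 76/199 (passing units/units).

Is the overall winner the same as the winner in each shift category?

No

Swing shift: Line East 21/36 = 58.3%, the new line 75/106 = 70.8% → the new line
Day shift: Line East 171/276 = 62.0%, the new line 13/17 = 76.5% → the new line
Night shift: Line East 3/13 = 23.1%, the new line 76/199 = 38.2% → the new line
Overall: Line East 195/325 = 60.0%, the new line 164/322 = 50.9% → Line East
The new line wins each shift group but Line East wins overall — the comparison reverses. The new line's units skew toward night shift, which has a lower base rate.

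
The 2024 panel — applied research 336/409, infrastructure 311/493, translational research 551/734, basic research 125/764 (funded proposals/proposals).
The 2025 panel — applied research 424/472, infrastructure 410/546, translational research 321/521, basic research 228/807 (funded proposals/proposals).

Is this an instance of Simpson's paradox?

Applied research: the 2024 panel 336/409 = 82.2%, the 2025 panel 424/472 = 89.8% → the 2025 panel
Infrastructure: the 2024 panel 311/493 = 63.1%, the 2025 panel 410/546 = 75.1% → the 2025 panel
Translational research: the 2024 panel 551/734 = 75.1%, the 2025 panel 321/521 = 61.6% → the 2024 panel
Basic research: the 2024 panel 125/764 = 16.4%, the 2025 panel 228/807 = 28.3% → the 2025 panel
Overall: the 2024 panel 1323/2400 = 55.1%, the 2025 panel 1383/2346 = 59.0% → the 2025 panel
Neither sweeps: the 2024 panel wins 1 of 4 groups, the 2025 panel wins 3. The 2025 panel wins overall but not every group — no Simpson reversal.

No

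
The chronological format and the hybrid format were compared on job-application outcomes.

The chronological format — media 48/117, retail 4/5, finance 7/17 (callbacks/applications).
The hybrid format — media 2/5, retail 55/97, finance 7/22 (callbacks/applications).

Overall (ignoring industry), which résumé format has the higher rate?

Media: the chronological format 48/117 = 41.0%, the hybrid format 2/5 = 40.0% → the chronological format
Retail: the chronological format 4/5 = 80.0%, the hybrid format 55/97 = 56.7% → the chronological format
Finance: the chronological format 7/17 = 41.2%, the hybrid format 7/22 = 31.8% → the chronological format
Overall: the chronological format 59/139 = 42.4%, the hybrid format 64/124 = 51.6% → the hybrid format
(The chronological format wins every industry group but the hybrid format wins overall — the chronological format's applications skew toward the low-rate media group.)

the hybrid format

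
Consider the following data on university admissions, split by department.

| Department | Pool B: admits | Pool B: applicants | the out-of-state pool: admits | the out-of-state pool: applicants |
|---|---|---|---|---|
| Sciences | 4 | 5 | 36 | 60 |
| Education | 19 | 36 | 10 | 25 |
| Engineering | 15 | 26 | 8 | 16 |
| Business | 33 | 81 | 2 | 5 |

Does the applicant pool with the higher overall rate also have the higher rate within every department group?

No

Sciences: Pool B 4/5 = 80.0%, the out-of-state pool 36/60 = 60.0% → Pool B
Education: Pool B 19/36 = 52.8%, the out-of-state pool 10/25 = 40.0% → Pool B
Engineering: Pool B 15/26 = 57.7%, the out-of-state pool 8/16 = 50.0% → Pool B
Business: Pool B 33/81 = 40.7%, the out-of-state pool 2/5 = 40.0% → Pool B
Overall: Pool B 71/148 = 48.0%, the out-of-state pool 56/106 = 52.8% → the out-of-state pool
Pool B wins each department group but the out-of-state pool wins overall — the comparison reverses. Pool B's applicants skew toward Business, which has a lower base rate.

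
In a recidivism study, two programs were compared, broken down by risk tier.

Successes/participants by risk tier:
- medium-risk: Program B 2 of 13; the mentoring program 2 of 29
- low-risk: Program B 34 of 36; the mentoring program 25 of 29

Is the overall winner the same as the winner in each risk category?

Yes

Medium-risk: Program B 2/13 = 15.4%, the mentoring program 2/29 = 6.9% → Program B
Low-risk: Program B 34/36 = 94.4%, the mentoring program 25/29 = 86.2% → Program B
Overall: Program B 36/49 = 73.5%, the mentoring program 27/58 = 46.6% → Program B
Program B wins overall and in every risk group — no reversal.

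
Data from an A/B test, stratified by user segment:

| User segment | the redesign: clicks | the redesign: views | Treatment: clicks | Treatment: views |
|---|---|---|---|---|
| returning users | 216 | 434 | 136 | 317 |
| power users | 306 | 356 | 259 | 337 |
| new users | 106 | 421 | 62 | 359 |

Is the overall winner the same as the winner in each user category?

Returning users: the redesign 216/434 = 49.8%, Treatment 136/317 = 42.9% → the redesign
Power users: the redesign 306/356 = 86.0%, Treatment 259/337 = 76.9% → the redesign
New users: the redesign 106/421 = 25.2%, Treatment 62/359 = 17.3% → the redesign
Overall: the redesign 628/1211 = 51.9%, Treatment 457/1013 = 45.1% → the redesign
The redesign wins overall and in every user group — no reversal.

Yes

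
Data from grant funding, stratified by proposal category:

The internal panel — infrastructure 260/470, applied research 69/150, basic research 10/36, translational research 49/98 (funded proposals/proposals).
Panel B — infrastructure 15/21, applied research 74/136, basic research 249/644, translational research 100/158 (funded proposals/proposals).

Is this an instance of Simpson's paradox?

Yes

Infrastructure: the internal panel 260/470 = 55.3%, Panel B 15/21 = 71.4% → Panel B
Applied research: the internal panel 69/150 = 46.0%, Panel B 74/136 = 54.4% → Panel B
Basic research: the internal panel 10/36 = 27.8%, Panel B 249/644 = 38.7% → Panel B
Translational research: the internal panel 49/98 = 50.0%, Panel B 100/158 = 63.3% → Panel B
Overall: the internal panel 388/754 = 51.5%, Panel B 438/959 = 45.7% → the internal panel
Panel B wins each proposal group but the internal panel wins overall — the comparison reverses. Panel B's proposals skew toward basic research, which has a lower base rate.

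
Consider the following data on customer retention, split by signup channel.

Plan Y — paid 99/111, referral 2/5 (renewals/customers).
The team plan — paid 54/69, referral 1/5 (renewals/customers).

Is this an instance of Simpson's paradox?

Paid: Plan Y 99/111 = 89.2%, the team plan 54/69 = 78.3% → Plan Y
Referral: Plan Y 2/5 = 40.0%, the team plan 1/5 = 20.0% → Plan Y
Overall: Plan Y 101/116 = 87.1%, the team plan 55/74 = 74.3% → Plan Y
Plan Y wins overall and in every signup group — no reversal.

No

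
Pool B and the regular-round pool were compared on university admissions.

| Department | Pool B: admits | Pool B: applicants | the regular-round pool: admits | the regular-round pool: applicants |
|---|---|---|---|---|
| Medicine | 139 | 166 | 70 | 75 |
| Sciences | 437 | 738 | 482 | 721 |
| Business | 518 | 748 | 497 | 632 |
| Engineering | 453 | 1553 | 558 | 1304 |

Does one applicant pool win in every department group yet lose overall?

Medicine: Pool B 139/166 = 83.7%, the regular-round pool 70/75 = 93.3% → the regular-round pool
Sciences: Pool B 437/738 = 59.2%, the regular-round pool 482/721 = 66.9% → the regular-round pool
Business: Pool B 518/748 = 69.3%, the regular-round pool 497/632 = 78.6% → the regular-round pool
Engineering: Pool B 453/1553 = 29.2%, the regular-round pool 558/1304 = 42.8% → the regular-round pool
Overall: Pool B 1547/3205 = 48.3%, the regular-round pool 1607/2732 = 58.8% → the regular-round pool
The regular-round pool wins overall and in every department group — no reversal.

No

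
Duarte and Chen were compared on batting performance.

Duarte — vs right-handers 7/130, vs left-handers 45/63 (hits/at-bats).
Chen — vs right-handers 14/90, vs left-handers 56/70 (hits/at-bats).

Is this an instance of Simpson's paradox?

No

Vs right-handers: Duarte 7/130 = 5.4%, Chen 14/90 = 15.6% → Chen
Vs left-handers: Duarte 45/63 = 71.4%, Chen 56/70 = 80.0% → Chen
Overall: Duarte 52/193 = 26.9%, Chen 70/160 = 43.8% → Chen
Chen wins overall and in every pitcher group — no reversal.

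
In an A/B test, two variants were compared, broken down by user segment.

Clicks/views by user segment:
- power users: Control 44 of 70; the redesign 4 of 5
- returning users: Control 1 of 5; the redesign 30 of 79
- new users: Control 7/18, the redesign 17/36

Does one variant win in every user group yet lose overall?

Yes

Power users: Control 44/70 = 62.9%, the redesign 4/5 = 80.0% → the redesign
Returning users: Control 1/5 = 20.0%, the redesign 30/79 = 38.0% → the redesign
New users: Control 7/18 = 38.9%, the redesign 17/36 = 47.2% → the redesign
Overall: Control 52/93 = 55.9%, the redesign 51/120 = 42.5% → Control
The redesign wins each user group but Control wins overall — the comparison reverses. The redesign's views skew toward returning users, which has a lower base rate.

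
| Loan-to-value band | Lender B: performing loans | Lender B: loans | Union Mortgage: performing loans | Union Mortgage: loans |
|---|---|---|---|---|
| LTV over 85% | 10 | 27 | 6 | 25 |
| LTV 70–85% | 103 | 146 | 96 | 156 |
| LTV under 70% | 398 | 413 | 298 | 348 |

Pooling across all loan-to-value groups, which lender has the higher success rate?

Lender B

LTV over 85%: Lender B 10/27 = 37.0%, Union Mortgage 6/25 = 24.0% → Lender B
LTV 70–85%: Lender B 103/146 = 70.5%, Union Mortgage 96/156 = 61.5% → Lender B
LTV under 70%: Lender B 398/413 = 96.4%, Union Mortgage 298/348 = 85.6% → Lender B
Overall: Lender B 511/586 = 87.2%, Union Mortgage 400/529 = 75.6% → Lender B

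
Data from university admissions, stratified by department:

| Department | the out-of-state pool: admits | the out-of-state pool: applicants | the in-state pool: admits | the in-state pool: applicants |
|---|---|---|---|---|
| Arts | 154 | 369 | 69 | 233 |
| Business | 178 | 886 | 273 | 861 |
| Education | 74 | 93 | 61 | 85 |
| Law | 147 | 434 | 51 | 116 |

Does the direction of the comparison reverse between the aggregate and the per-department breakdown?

Arts: the out-of-state pool 154/369 = 41.7%, the in-state pool 69/233 = 29.6% → the out-of-state pool
Business: the out-of-state pool 178/886 = 20.1%, the in-state pool 273/861 = 31.7% → the in-state pool
Education: the out-of-state pool 74/93 = 79.6%, the in-state pool 61/85 = 71.8% → the out-of-state pool
Law: the out-of-state pool 147/434 = 33.9%, the in-state pool 51/116 = 44.0% → the in-state pool
Overall: the out-of-state pool 553/1782 = 31.0%, the in-state pool 454/1295 = 35.1% → the in-state pool
Neither sweeps: the out-of-state pool wins 2 of 4 groups, the in-state pool wins 2. The in-state pool wins overall but not every group — no Simpson reversal.

No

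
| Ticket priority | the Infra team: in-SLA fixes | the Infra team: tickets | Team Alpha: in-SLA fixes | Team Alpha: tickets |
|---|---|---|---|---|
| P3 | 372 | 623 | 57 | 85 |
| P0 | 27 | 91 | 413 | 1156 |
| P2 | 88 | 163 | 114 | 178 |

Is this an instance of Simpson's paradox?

Yes

P3: the Infra team 372/623 = 59.7%, Team Alpha 57/85 = 67.1% → Team Alpha
P0: the Infra team 27/91 = 29.7%, Team Alpha 413/1156 = 35.7% → Team Alpha
P2: the Infra team 88/163 = 54.0%, Team Alpha 114/178 = 64.0% → Team Alpha
Overall: the Infra team 487/877 = 55.5%, Team Alpha 584/1419 = 41.2% → the Infra team
Team Alpha wins each ticket group but the Infra team wins overall — the comparison reverses. Team Alpha's tickets skew toward P0, which has a lower base rate.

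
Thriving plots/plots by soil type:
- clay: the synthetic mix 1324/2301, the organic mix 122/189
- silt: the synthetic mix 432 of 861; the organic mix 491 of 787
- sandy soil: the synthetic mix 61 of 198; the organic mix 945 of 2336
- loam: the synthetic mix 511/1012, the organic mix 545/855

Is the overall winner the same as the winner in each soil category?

No

Clay: the synthetic mix 1324/2301 = 57.5%, the organic mix 122/189 = 64.6% → the organic mix
Silt: the synthetic mix 432/861 = 50.2%, the organic mix 491/787 = 62.4% → the organic mix
Sandy soil: the synthetic mix 61/198 = 30.8%, the organic mix 945/2336 = 40.5% → the organic mix
Loam: the synthetic mix 511/1012 = 50.5%, the organic mix 545/855 = 63.7% → the organic mix
Overall: the synthetic mix 2328/4372 = 53.2%, the organic mix 2103/4167 = 50.5% → the synthetic mix
The organic mix wins each soil group but the synthetic mix wins overall — the comparison reverses. The organic mix's plots skew toward sandy soil, which has a lower base rate.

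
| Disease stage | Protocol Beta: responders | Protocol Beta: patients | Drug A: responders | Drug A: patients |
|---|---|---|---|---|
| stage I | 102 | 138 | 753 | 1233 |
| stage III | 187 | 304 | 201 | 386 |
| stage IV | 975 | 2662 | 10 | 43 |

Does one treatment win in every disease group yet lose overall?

Stage I: Protocol Beta 102/138 = 73.9%, Drug A 753/1233 = 61.1% → Protocol Beta
Stage III: Protocol Beta 187/304 = 61.5%, Drug A 201/386 = 52.1% → Protocol Beta
Stage IV: Protocol Beta 975/2662 = 36.6%, Drug A 10/43 = 23.3% → Protocol Beta
Overall: Protocol Beta 1264/3104 = 40.7%, Drug A 964/1662 = 58.0% → Drug A
Protocol Beta wins each disease group but Drug A wins overall — the comparison reverses. Protocol Beta's patients skew toward stage IV, which has a lower base rate.

Yes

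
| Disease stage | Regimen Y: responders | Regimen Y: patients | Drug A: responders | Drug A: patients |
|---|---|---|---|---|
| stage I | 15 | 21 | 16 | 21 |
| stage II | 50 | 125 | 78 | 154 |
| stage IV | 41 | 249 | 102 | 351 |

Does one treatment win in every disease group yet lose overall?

No

Stage I: Regimen Y 15/21 = 71.4%, Drug A 16/21 = 76.2% → Drug A
Stage II: Regimen Y 50/125 = 40.0%, Drug A 78/154 = 50.6% → Drug A
Stage IV: Regimen Y 41/249 = 16.5%, Drug A 102/351 = 29.1% → Drug A
Overall: Regimen Y 106/395 = 26.8%, Drug A 196/526 = 37.3% → Drug A
Drug A wins overall and in every disease group — no reversal.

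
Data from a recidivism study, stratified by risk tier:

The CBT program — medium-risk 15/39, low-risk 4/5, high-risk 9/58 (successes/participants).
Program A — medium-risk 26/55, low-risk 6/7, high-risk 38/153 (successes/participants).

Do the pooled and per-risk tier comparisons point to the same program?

Yes

Medium-risk: the CBT program 15/39 = 38.5%, Program A 26/55 = 47.3% → Program A
Low-risk: the CBT program 4/5 = 80.0%, Program A 6/7 = 85.7% → Program A
High-risk: the CBT program 9/58 = 15.5%, Program A 38/153 = 24.8% → Program A
Overall: the CBT program 28/102 = 27.5%, Program A 70/215 = 32.6% → Program A
Program A wins overall and in every risk group — no reversal.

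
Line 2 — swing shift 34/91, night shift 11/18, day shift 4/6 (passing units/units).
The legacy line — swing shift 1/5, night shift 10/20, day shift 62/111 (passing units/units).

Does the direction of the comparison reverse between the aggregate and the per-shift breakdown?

Yes

Swing shift: Line 2 34/91 = 37.4%, the legacy line 1/5 = 20.0% → Line 2
Night shift: Line 2 11/18 = 61.1%, the legacy line 10/20 = 50.0% → Line 2
Day shift: Line 2 4/6 = 66.7%, the legacy line 62/111 = 55.9% → Line 2
Overall: Line 2 49/115 = 42.6%, the legacy line 73/136 = 53.7% → the legacy line
Line 2 wins each shift group but the legacy line wins overall — the comparison reverses. Line 2's units skew toward swing shift, which has a lower base rate.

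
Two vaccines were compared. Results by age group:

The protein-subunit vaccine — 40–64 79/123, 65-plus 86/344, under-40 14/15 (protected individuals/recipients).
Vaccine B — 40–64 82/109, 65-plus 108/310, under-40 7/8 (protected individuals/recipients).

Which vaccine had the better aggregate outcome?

40–64: the protein-subunit vaccine 79/123 = 64.2%, Vaccine B 82/109 = 75.2% → Vaccine B
65-plus: the protein-subunit vaccine 86/344 = 25.0%, Vaccine B 108/310 = 34.8% → Vaccine B
Under-40: the protein-subunit vaccine 14/15 = 93.3%, Vaccine B 7/8 = 87.5% → the protein-subunit vaccine
Overall: the protein-subunit vaccine 179/482 = 37.1%, Vaccine B 197/427 = 46.1% → Vaccine B
(Neither sweeps every age group, but Vaccine B has the higher pooled rate.)

Vaccine B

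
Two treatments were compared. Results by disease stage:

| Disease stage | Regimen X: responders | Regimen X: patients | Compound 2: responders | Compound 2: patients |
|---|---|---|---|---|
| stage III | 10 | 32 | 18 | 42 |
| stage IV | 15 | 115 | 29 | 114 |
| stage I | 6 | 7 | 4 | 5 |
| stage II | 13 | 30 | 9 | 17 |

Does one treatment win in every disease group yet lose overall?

Stage III: Regimen X 10/32 = 31.2%, Compound 2 18/42 = 42.9% → Compound 2
Stage IV: Regimen X 15/115 = 13.0%, Compound 2 29/114 = 25.4% → Compound 2
Stage I: Regimen X 6/7 = 85.7%, Compound 2 4/5 = 80.0% → Regimen X
Stage II: Regimen X 13/30 = 43.3%, Compound 2 9/17 = 52.9% → Compound 2
Overall: Regimen X 44/184 = 23.9%, Compound 2 60/178 = 33.7% → Compound 2
Neither sweeps: Regimen X wins 1 of 4 groups, Compound 2 wins 3. Compound 2 wins overall but not every group — no Simpson reversal.

No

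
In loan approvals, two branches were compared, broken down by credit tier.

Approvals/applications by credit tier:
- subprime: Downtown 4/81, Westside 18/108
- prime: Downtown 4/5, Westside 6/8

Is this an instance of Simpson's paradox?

No

Subprime: Downtown 4/81 = 4.9%, Westside 18/108 = 16.7% → Westside
Prime: Downtown 4/5 = 80.0%, Westside 6/8 = 75.0% → Downtown
Overall: Downtown 8/86 = 9.3%, Westside 24/116 = 20.7% → Westside
Neither sweeps: Downtown wins 1 of 2 groups, Westside wins 1. Westside wins overall but not every group — no Simpson reversal.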